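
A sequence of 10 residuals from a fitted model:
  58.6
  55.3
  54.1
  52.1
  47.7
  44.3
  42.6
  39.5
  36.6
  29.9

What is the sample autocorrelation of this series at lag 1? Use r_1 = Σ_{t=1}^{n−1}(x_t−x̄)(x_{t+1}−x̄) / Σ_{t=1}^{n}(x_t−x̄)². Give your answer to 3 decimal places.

0.648

Mean x̄ = (58.6 + 55.3 + 54.1 + 52.1 + 47.7 + 44.3 + 42.6 + 39.5 + 36.6 + 29.9)/10 = 46.0700
Numerator Σ_{t=1}^{9}(x_t−x̄)(x_{t+1}−x̄) = 489.4211
Denominator Σ(x_t−x̄)² = 755.1810
r_1 = 489.4211 / 755.1810 = 0.648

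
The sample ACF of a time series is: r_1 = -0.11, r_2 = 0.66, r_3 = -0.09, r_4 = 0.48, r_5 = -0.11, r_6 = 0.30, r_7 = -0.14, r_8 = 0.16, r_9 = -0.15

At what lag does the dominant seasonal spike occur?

2

The largest autocorrelation is r_2 = 0.66, with weaker echoes at lags 4 (0.48), 6 (0.30) and 8 (0.16); the remaining lags stay at or below -0.09.
The dominant spike at lag 2 indicates a seasonal period of 2.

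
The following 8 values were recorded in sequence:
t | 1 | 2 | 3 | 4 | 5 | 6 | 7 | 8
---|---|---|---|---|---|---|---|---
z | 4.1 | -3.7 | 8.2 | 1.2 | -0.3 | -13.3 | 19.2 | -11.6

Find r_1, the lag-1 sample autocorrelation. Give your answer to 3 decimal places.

-0.663

Mean z̄ = (4.1 − 3.7 + 8.2 + 1.2 − 0.3 − 13.3 + 19.2 − 11.6)/8 = 0.4750
Deviations from mean: 3.6250, -4.1750, 7.7250, 0.7250, -0.7750, -13.7750, 18.7250, -12.0750
Numerator Σ_{t=1}^{7}(z_t−z̄)(z_{t+1}−z̄) = -515.7131
Denominator Σ(z_t−z̄)² = 777.5550
r_1 = -515.7131 / 777.5550 = -0.663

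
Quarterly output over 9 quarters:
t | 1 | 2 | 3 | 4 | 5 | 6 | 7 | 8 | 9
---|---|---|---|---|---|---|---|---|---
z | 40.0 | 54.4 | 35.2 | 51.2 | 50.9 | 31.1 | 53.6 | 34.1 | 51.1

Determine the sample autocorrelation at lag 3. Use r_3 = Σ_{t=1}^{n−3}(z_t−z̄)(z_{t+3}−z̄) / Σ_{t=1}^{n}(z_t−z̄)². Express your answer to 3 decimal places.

0.091

Mean z̄ = (40.0 + 54.4 + 35.2 + 51.2 + 50.9 + 31.1 + 53.6 + 34.1 + 51.1)/9 = 44.6222
Numerator Σ_{t=1}^{6}(z_t−z̄)(z_{t+3}−z̄) = 63.7919
Denominator Σ(z_t−z̄)² = 704.5556
r_3 = 63.7919 / 704.5556 = 0.091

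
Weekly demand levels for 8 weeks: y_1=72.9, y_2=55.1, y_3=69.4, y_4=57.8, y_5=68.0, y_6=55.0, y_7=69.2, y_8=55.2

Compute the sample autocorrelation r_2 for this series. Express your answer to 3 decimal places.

0.651

Mean ȳ = (72.9 + 55.1 + 69.4 + 57.8 + 68.0 + 55.0 + 69.2 + 55.2)/8 = 62.8250
Deviations from mean: 10.0750, -7.7250, 6.5750, -5.0250, 5.1750, -7.8250, 6.3750, -7.6250
Σ(y_t−ȳ)(y_{t+2}−ȳ) = (66.2431) + (38.8181) + (34.0256) + (39.3206) + (32.9906) + (59.6656) = 271.0638
Denominator Σ(y_t−ȳ)² = 416.4550
r_2 = 271.0638 / 416.4550 = 0.651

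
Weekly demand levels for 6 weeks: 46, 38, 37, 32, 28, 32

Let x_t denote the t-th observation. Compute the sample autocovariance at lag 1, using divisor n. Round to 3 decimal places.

Mean x̄ = (46 + 38 + 37 + 32 + 28 + 32)/6 = 35.5000
Deviations: 10.5000, 2.5000, 1.5000, -3.5000, -7.5000, -3.5000
Σ_{t=1}^{5}(x_t−x̄)(x_{t+1}−x̄) = 77.2500
γ_1 = 77.2500 / 6 = 12.875

12.875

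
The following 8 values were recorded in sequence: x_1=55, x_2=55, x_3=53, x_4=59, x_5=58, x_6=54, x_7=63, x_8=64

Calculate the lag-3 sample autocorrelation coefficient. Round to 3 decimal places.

0.183

Mean x̄ = (55 + 55 + 53 + 59 + 58 + 54 + 63 + 64)/8 = 57.6250
Deviations from mean: -2.6250, -2.6250, -4.6250, 1.3750, 0.3750, -3.6250, 5.3750, 6.3750
Numerator Σ_{t=1}^{5}(x_t−x̄)(x_{t+3}−x̄) = 21.9531
Denominator Σ(x_t−x̄)² = 119.8750
r_3 = 21.9531 / 119.8750 = 0.183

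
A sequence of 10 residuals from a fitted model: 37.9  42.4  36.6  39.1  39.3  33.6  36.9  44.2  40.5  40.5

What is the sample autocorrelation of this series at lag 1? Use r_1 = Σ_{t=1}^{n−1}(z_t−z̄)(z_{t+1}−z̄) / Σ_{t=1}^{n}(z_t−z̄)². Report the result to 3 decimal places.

-0.040

Mean z̄ = (37.9 + 42.4 + 36.6 + 39.1 + 39.3 + 33.6 + 36.9 + 44.2 + 40.5 + 40.5)/10 = 39.1000
Numerator Σ_{t=1}^{9}(z_t−z̄)(z_{t+1}−z̄) = -3.3300
Denominator Σ(z_t−z̄)² = 83.6400
r_1 = -3.3300 / 83.6400 = -0.040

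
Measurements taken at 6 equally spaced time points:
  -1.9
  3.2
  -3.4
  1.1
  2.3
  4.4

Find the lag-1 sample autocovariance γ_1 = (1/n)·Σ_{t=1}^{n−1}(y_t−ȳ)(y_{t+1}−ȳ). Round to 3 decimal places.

Mean ȳ = (-1.9 + 3.2 − 3.4 + 1.1 + 2.3 + 4.4)/6 = 0.9500
Σ_{t=1}^{5}(y_t−ȳ)(y_{t+1}−ȳ) = -11.9925
γ_1 = -11.9925 / 6 = -1.999

-1.999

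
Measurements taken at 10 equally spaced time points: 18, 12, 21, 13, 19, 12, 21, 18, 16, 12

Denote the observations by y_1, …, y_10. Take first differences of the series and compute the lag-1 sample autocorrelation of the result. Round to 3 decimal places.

-0.779

First differences Δy: -6, 9, -8, 6, -7, 9, -3, -2, -4
Mean of differences = -0.6667
Numerator Σ(Δy_t−Δȳ)(Δy_{t+1}−Δȳ) = -289.7778
Denominator Σ(Δy_t−Δȳ)² = 372.0000
r_1(Δy) = -289.7778 / 372.0000 = -0.779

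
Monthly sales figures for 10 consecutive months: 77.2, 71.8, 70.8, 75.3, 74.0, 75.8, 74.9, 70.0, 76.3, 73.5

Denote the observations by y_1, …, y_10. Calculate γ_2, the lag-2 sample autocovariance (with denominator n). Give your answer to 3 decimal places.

-1.402

Mean ȳ = (77.2 + 71.8 + 70.8 + 75.3 + 74.0 + 75.8 + 74.9 + 70.0 + 76.3 + 73.5)/10 = 73.9600
Σ_{t=1}^{8}(y_t−ȳ)(y_{t+2}−ȳ) = -14.0212
γ_2 = -14.0212 / 10 = -1.402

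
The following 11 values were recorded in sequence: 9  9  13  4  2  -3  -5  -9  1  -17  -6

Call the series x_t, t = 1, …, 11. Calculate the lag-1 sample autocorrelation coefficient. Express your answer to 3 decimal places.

0.489

Mean x̄ = (9 + 9 + 13 + 4 + 2 − 3 − 5 − 9 + 1 − 17 − 6)/11 = -0.1818
Numerator Σ_{t=1}^{10}(x_t−x̄)(x_{t+1}−x̄) = 387.0579
Denominator Σ(x_t−x̄)² = 791.6364
r_1 = 387.0579 / 791.6364 = 0.489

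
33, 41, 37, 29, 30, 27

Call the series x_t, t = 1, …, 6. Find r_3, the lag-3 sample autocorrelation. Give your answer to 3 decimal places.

Mean x̄ = (33 + 41 + 37 + 29 + 30 + 27)/6 = 32.8333
Deviations from mean: 0.1667, 8.1667, 4.1667, -3.8333, -2.8333, -5.8333
Numerator Σ_{t=1}^{3}(x_t−x̄)(x_{t+3}−x̄) = -48.0833
Denominator Σ(x_t−x̄)² = 140.8333
r_3 = -48.0833 / 140.8333 = -0.341

-0.341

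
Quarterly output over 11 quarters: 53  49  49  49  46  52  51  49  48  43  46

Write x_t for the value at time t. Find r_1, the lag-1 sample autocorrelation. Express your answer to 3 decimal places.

Mean x̄ = (53 + 49 + 49 + 49 + 46 + 52 + 51 + 49 + 48 + 43 + 46)/11 = 48.6364
Numerator Σ_{t=1}^{10}(x_t−x̄)(x_{t+1}−x̄) = 19.0496
Denominator Σ(x_t−x̄)² = 82.5455
r_1 = 19.0496 / 82.5455 = 0.231

0.231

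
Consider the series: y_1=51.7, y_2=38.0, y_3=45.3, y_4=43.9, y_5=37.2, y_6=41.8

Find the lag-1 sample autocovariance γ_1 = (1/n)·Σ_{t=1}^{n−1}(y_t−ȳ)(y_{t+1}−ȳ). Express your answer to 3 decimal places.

-8.553

Mean ȳ = (51.7 + 38.0 + 45.3 + 43.9 + 37.2 + 41.8)/6 = 42.9833
Σ_{t=1}^{5}(y_t−ȳ)(y_{t+1}−ȳ) = -51.3169
γ_1 = -51.3169 / 6 = -8.553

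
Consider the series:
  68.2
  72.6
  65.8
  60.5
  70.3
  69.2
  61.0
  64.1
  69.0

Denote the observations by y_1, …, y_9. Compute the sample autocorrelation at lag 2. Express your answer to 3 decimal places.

Mean ȳ = (68.2 + 72.6 + 65.8 + 60.5 + 70.3 + 69.2 + 61.0 + 64.1 + 69.0)/9 = 66.7444
Numerator Σ_{t=1}^{7}(y_t−ȳ)(y_{t+2}−ȳ) = -96.5062
Denominator Σ(y_t−ȳ)² = 140.0422
r_2 = -96.5062 / 140.0422 = -0.689

-0.689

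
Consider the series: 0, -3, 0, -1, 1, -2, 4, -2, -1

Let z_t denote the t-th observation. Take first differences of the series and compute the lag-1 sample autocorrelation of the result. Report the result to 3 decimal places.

First differences Δz: -3, 3, -1, 2, -3, 6, -6, 1
Mean of differences = -0.1250
Numerator Σ(Δz_t−Δz̄)(Δz_{t+1}−Δz̄) = -79.8906
Denominator Σ(Δz_t−Δz̄)² = 104.8750
r_1(Δz) = -79.8906 / 104.8750 = -0.762

-0.762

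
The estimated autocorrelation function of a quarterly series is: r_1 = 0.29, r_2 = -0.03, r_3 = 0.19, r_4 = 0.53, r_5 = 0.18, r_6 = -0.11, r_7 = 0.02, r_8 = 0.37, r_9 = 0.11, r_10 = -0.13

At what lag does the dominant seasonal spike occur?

4

The largest autocorrelation is r_4 = 0.53, with a weaker echo at lag 8 (0.37); the remaining lags stay at or below 0.29.
The dominant spike at lag 4 indicates a seasonal period of 4.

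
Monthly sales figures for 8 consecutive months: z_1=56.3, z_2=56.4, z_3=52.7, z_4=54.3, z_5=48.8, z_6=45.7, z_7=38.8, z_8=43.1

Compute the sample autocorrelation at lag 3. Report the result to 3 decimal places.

-0.105

Mean z̄ = (56.3 + 56.4 + 52.7 + 54.3 + 48.8 + 45.7 + 38.8 + 43.1)/8 = 49.5125
Deviations from mean: 6.7875, 6.8875, 3.1875, 4.7875, -0.7125, -3.8125, -10.7125, -6.4125
Σ(z_t−z̄)(z_{t+3}−z̄) = (32.4952) + (-4.9073) + (-12.1523) + (-51.2861) + (4.5689) = -31.2817
Denominator Σ(z_t−z̄)² = 297.5088
r_3 = -31.2817 / 297.5088 = -0.105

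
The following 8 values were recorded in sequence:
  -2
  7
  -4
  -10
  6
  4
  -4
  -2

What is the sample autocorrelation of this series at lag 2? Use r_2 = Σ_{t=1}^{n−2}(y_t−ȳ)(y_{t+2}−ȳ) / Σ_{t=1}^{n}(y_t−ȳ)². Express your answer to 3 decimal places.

-0.678

Mean ȳ = (-2 + 7 − 4 − 10 + 6 + 4 − 4 − 2)/8 = -0.6250
Deviations from mean: -1.3750, 7.6250, -3.3750, -9.3750, 6.6250, 4.6250, -3.3750, -1.3750
Σ(y_t−ȳ)(y_{t+2}−ȳ) = (4.6406) + (-71.4844) + (-22.3594) + (-43.3594) + (-22.3594) + (-6.3594) = -161.2813
Denominator Σ(y_t−ȳ)² = 237.8750
r_2 = -161.2813 / 237.8750 = -0.678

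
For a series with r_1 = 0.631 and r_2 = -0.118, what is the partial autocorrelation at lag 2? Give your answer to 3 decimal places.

-0.858

φ_{22} = (r_2 − r_1²) / (1 − r_1²)
r_1² = (0.631)² = 0.398161
Numerator = -0.118 − 0.3982 = -0.5162; denominator = 1 − 0.3982 = 0.6018
φ_{22} = -0.5162 / 0.6018 = -0.858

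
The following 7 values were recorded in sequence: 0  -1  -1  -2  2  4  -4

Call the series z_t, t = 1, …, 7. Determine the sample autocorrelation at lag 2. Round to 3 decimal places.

Mean z̄ = (0 − 1 − 1 − 2 + 2 + 4 − 4)/7 = -0.2857
Deviations from mean: 0.2857, -0.7143, -0.7143, -1.7143, 2.2857, 4.2857, -3.7143
Σ(z_t−z̄)(z_{t+2}−z̄) = (-0.2041) + (1.2245) + (-1.6327) + (-7.3469) + (-8.4898) = -16.4490
Denominator Σ(z_t−z̄)² = 41.4286
r_2 = -16.4490 / 41.4286 = -0.397

-0.397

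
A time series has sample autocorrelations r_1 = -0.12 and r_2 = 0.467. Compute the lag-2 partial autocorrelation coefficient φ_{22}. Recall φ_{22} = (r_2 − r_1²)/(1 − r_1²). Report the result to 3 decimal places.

0.459

φ_{22} = (r_2 − r_1²) / (1 − r_1²)
r_1² = (-0.12)² = 0.0144
Numerator = 0.467 − 0.0144 = 0.4526; denominator = 1 − 0.0144 = 0.9856
φ_{22} = 0.4526 / 0.9856 = 0.459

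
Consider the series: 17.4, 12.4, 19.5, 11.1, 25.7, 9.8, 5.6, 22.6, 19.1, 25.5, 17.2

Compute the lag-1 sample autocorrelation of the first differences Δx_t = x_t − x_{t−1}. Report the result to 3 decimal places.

First differences Δx: -5.0, 7.1, -8.4, 14.6, -15.9, -4.2, 17.0, -3.5, 6.4, -8.3
Mean of differences = -0.0200
Numerator Σ(Δx_t−Δx̄)(Δx_{t+1}−Δx̄) = -589.2984
Denominator Σ(Δx_t−Δx̄)² = 1040.6760
r_1(Δx) = -589.2984 / 1040.6760 = -0.566

-0.566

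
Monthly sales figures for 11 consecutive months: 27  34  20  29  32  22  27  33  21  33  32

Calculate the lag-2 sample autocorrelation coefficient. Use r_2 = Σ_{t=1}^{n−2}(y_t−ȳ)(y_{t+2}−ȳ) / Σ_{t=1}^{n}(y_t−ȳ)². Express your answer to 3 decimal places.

Mean ȳ = (27 + 34 + 20 + 29 + 32 + 22 + 27 + 33 + 21 + 33 + 32)/11 = 28.1818
Numerator Σ_{t=1}^{9}(y_t−ȳ)(y_{t+2}−ȳ) = -51.8843
Denominator Σ(y_t−ȳ)² = 269.6364
r_2 = -51.8843 / 269.6364 = -0.192

-0.192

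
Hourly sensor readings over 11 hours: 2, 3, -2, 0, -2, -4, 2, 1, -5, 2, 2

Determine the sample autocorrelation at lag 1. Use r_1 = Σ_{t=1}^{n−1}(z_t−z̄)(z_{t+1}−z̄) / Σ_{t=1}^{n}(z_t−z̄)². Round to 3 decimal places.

Mean z̄ = (2 + 3 − 2 + 0 − 2 − 4 + 2 + 1 − 5 + 2 + 2)/11 = -0.0909
Numerator Σ_{t=1}^{10}(z_t−z̄)(z_{t+1}−z̄) = -9.4628
Denominator Σ(z_t−z̄)² = 74.9091
r_1 = -9.4628 / 74.9091 = -0.126

-0.126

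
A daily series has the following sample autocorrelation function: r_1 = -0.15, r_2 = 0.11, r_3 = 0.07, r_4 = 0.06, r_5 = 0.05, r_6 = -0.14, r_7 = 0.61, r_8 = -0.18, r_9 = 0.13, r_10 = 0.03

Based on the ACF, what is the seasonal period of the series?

7

The largest autocorrelation is r_7 = 0.61; the remaining lags stay at or below 0.13.
The dominant spike at lag 7 indicates a seasonal period of 7.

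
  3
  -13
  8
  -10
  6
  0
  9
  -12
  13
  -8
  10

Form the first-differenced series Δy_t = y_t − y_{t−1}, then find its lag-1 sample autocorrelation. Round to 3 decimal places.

First differences Δy: -16, 21, -18, 16, -6, 9, -21, 25, -21, 18
Mean of differences = 0.7000
Numerator Σ(Δy_t−Δȳ)(Δy_{t+1}−Δȳ) = -2772.9900
Denominator Σ(Δy_t−Δȳ)² = 3220.1000
r_1(Δy) = -2772.9900 / 3220.1000 = -0.861

-0.861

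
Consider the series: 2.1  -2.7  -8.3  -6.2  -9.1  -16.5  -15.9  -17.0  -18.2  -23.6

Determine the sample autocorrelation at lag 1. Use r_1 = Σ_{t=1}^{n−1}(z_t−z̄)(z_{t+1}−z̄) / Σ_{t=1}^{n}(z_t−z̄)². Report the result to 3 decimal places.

0.576

Mean z̄ = (2.1 − 2.7 − 8.3 − 6.2 − 9.1 − 16.5 − 15.9 − 17.0 − 18.2 − 23.6)/10 = -11.5400
Numerator Σ_{t=1}^{9}(z_t−z̄)(z_{t+1}−z̄) = 329.5624
Denominator Σ(z_t−z̄)² = 572.3840
r_1 = 329.5624 / 572.3840 = 0.576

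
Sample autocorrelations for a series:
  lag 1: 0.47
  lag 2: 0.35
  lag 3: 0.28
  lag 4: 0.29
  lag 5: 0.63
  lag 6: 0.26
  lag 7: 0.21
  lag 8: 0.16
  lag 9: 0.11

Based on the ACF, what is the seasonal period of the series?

The largest autocorrelation is r_5 = 0.63; the remaining lags stay at or below 0.47. The elevated value at lag 1 (0.47), dropping to 0.35 at lag 2, reflects decaying short-term dependence rather than seasonality.
The dominant spike at lag 5 indicates a seasonal period of 5.

5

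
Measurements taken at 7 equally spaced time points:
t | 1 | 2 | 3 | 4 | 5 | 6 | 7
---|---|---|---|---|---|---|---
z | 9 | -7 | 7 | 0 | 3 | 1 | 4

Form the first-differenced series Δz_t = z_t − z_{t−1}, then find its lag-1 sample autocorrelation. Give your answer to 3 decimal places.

-0.673

First differences Δz: -16, 14, -7, 3, -2, 3
Mean of differences = -0.8333
Numerator Σ(Δz_t−Δz̄)(Δz_{t+1}−Δz̄) = -349.0278
Denominator Σ(Δz_t−Δz̄)² = 518.8333
r_1(Δz) = -349.0278 / 518.8333 = -0.673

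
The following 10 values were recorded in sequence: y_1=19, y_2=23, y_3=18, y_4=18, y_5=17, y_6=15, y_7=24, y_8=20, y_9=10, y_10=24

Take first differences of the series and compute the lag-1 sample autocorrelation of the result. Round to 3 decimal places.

First differences Δy: 4, -5, 0, -1, -2, 9, -4, -10, 14
Mean of differences = 0.5556
Numerator Σ(Δy_t−Δȳ)(Δy_{t+1}−Δȳ) = -165.0864
Denominator Σ(Δy_t−Δȳ)² = 436.2222
r_1(Δy) = -165.0864 / 436.2222 = -0.378

-0.378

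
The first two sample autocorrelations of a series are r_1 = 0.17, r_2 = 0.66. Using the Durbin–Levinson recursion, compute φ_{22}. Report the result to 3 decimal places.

0.650

φ_{22} = (r_2 − r_1²) / (1 − r_1²)
r_1² = (0.17)² = 0.0289
Numerator = 0.66 − 0.0289 = 0.6311; denominator = 1 − 0.0289 = 0.9711
φ_{22} = 0.6311 / 0.9711 = 0.650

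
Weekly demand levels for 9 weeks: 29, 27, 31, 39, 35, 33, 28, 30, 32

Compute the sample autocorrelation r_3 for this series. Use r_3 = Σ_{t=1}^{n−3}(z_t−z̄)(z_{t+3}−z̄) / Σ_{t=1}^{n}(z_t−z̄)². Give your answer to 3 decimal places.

Mean z̄ = (29 + 27 + 31 + 39 + 35 + 33 + 28 + 30 + 32)/9 = 31.5556
Σ(z_t−z̄)(z_{t+3}−z̄) = (-19.0247) + (-15.6914) + (-0.8025) + (-26.4691) + (-5.3580) + (0.6420) = -66.7037
Denominator Σ(z_t−z̄)² = 112.2222
r_3 = -66.7037 / 112.2222 = -0.594

-0.594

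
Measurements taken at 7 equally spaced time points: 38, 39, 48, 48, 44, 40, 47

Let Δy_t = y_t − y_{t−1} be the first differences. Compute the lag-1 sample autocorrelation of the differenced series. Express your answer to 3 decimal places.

First differences Δy: 1, 9, 0, -4, -4, 7
Mean of differences = 1.5000
Numerator Σ(Δy_t−Δȳ)(Δy_{t+1}−Δȳ) = -6.7500
Denominator Σ(Δy_t−Δȳ)² = 149.5000
r_1(Δy) = -6.7500 / 149.5000 = -0.045

-0.045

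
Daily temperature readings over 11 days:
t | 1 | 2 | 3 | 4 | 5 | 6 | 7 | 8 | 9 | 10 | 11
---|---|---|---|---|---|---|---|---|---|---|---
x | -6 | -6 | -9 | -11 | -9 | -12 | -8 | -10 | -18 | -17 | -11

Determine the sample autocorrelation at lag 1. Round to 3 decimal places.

0.447

Mean x̄ = (-6 − 6 − 9 − 11 − 9 − 12 − 8 − 10 − 18 − 17 − 11)/11 = -10.6364
Numerator Σ_{t=1}^{10}(x_t−x̄)(x_{t+1}−x̄) = 68.2314
Denominator Σ(x_t−x̄)² = 152.5455
r_1 = 68.2314 / 152.5455 = 0.447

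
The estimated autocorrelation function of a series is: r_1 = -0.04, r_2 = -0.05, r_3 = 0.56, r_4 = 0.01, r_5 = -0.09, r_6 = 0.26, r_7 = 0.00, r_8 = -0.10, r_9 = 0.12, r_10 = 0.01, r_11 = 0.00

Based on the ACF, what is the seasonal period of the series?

3

The largest autocorrelation is r_3 = 0.56, with a weaker echo at lag 6 (0.26); the remaining lags stay at or below 0.12.
The dominant spike at lag 3 indicates a seasonal period of 3.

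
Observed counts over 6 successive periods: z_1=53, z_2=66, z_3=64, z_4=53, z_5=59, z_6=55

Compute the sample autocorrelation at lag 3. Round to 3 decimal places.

Mean z̄ = (53 + 66 + 64 + 53 + 59 + 55)/6 = 58.3333
Deviations from mean: -5.3333, 7.6667, 5.6667, -5.3333, 0.6667, -3.3333
Σ(z_t−z̄)(z_{t+3}−z̄) = (28.4444) + (5.1111) + (-18.8889) = 14.6667
Denominator Σ(z_t−z̄)² = 159.3333
r_3 = 14.6667 / 159.3333 = 0.092

0.092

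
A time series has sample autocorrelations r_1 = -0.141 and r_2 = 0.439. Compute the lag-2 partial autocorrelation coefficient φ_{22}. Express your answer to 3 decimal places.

φ_{22} = (r_2 − r_1²) / (1 − r_1²)
r_1² = (-0.141)² = 0.019881
Numerator = 0.439 − 0.0199 = 0.4191; denominator = 1 − 0.0199 = 0.9801
φ_{22} = 0.4191 / 0.9801 = 0.428

0.428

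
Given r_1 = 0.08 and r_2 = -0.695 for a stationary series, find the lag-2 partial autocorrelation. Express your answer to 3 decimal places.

-0.706

φ_{22} = (r_2 − r_1²) / (1 − r_1²)
r_1² = (0.08)² = 0.0064
Numerator = -0.695 − 0.0064 = -0.7014; denominator = 1 − 0.0064 = 0.9936
φ_{22} = -0.7014 / 0.9936 = -0.706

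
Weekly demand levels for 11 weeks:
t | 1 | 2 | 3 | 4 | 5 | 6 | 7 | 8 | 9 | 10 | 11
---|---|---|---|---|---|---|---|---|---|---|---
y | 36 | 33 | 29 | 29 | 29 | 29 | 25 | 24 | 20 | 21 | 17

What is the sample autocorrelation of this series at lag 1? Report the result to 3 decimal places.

Mean ȳ = (36 + 33 + 29 + 29 + 29 + 29 + 25 + 24 + 20 + 21 + 17)/11 = 26.5455
Numerator Σ_{t=1}^{10}(y_t−ȳ)(y_{t+1}−ȳ) = 200.9752
Denominator Σ(y_t−ȳ)² = 328.7273
r_1 = 200.9752 / 328.7273 = 0.611

0.611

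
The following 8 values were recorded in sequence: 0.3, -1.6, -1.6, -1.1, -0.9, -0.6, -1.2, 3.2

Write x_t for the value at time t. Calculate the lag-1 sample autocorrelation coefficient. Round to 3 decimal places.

-0.057

Mean x̄ = (0.3 − 1.6 − 1.6 − 1.1 − 0.9 − 0.6 − 1.2 + 3.2)/8 = -0.4375
Deviations from mean: 0.7375, -1.1625, -1.1625, -0.6625, -0.4625, -0.1625, -0.7625, 3.6375
Σ(x_t−x̄)(x_{t+1}−x̄) = (-0.8573) + (1.3514) + (0.7702) + (0.3064) + (0.0752) + (0.1239) + (-2.7736) = -1.0039
Denominator Σ(x_t−x̄)² = 17.7388
r_1 = -1.0039 / 17.7388 = -0.057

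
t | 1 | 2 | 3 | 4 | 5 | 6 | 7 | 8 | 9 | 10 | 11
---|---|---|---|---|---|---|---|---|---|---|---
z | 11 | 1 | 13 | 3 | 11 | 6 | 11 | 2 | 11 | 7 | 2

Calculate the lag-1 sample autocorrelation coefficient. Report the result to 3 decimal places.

-0.730

Mean z̄ = (11 + 1 + 13 + 3 + 11 + 6 + 11 + 2 + 11 + 7 + 2)/11 = 7.0909
Numerator Σ_{t=1}^{10}(z_t−z̄)(z_{t+1}−z̄) = -148.1901
Denominator Σ(z_t−z̄)² = 202.9091
r_1 = -148.1901 / 202.9091 = -0.730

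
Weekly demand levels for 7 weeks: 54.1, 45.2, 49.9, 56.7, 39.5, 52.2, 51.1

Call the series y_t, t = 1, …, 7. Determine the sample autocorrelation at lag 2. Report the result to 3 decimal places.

-0.145

Mean ȳ = (54.1 + 45.2 + 49.9 + 56.7 + 39.5 + 52.2 + 51.1)/7 = 49.8143
Deviations from mean: 4.2857, -4.6143, 0.0857, 6.8857, -10.3143, 2.3857, 1.2857
Numerator Σ_{t=1}^{5}(y_t−ȳ)(y_{t+2}−ȳ) = -29.1233
Denominator Σ(y_t−ȳ)² = 200.8086
r_2 = -29.1233 / 200.8086 = -0.145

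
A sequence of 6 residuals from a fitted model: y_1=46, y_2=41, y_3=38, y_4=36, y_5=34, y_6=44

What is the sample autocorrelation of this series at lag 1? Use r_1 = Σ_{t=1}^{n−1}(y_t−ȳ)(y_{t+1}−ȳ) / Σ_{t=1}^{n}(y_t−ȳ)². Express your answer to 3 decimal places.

Mean ȳ = (46 + 41 + 38 + 36 + 34 + 44)/6 = 39.8333
Deviations from mean: 6.1667, 1.1667, -1.8333, -3.8333, -5.8333, 4.1667
Numerator Σ_{t=1}^{5}(y_t−ȳ)(y_{t+1}−ȳ) = 10.1389
Denominator Σ(y_t−ȳ)² = 108.8333
r_1 = 10.1389 / 108.8333 = 0.093

0.093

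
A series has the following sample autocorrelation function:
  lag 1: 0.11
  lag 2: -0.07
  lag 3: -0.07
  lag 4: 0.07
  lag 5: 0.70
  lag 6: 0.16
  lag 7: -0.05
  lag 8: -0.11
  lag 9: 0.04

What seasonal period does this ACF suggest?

5

The largest autocorrelation is r_5 = 0.70; the remaining lags stay at or below 0.16.
The dominant spike at lag 5 indicates a seasonal period of 5.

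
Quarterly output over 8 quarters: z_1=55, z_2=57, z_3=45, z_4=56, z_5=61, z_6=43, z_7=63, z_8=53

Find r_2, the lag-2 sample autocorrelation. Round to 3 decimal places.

-0.036

Mean z̄ = (55 + 57 + 45 + 56 + 61 + 43 + 63 + 53)/8 = 54.1250
Deviations from mean: 0.8750, 2.8750, -9.1250, 1.8750, 6.8750, -11.1250, 8.8750, -1.1250
Σ(z_t−z̄)(z_{t+2}−z̄) = (-7.9844) + (5.3906) + (-62.7344) + (-20.8594) + (61.0156) + (12.5156) = -12.6563
Denominator Σ(z_t−z̄)² = 346.8750
r_2 = -12.6563 / 346.8750 = -0.036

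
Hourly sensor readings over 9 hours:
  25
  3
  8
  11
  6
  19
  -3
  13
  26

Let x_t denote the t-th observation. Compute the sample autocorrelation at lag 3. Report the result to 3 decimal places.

Mean x̄ = (25 + 3 + 8 + 11 + 6 + 19 − 3 + 13 + 26)/9 = 12.0000
Numerator Σ_{t=1}^{6}(x_t−x̄)(x_{t+3}−x̄) = 120.0000
Denominator Σ(x_t−x̄)² = 774.0000
r_3 = 120.0000 / 774.0000 = 0.155

0.155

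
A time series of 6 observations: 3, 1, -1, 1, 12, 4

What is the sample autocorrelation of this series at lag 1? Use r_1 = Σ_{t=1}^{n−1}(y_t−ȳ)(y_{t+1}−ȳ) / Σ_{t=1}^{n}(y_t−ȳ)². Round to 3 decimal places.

Mean ȳ = (3 + 1 − 1 + 1 + 12 + 4)/6 = 3.3333
Σ(y_t−ȳ)(y_{t+1}−ȳ) = (0.7778) + (10.1111) + (10.1111) + (-20.2222) + (5.7778) = 6.5556
Denominator Σ(y_t−ȳ)² = 105.3333
r_1 = 6.5556 / 105.3333 = 0.062

0.062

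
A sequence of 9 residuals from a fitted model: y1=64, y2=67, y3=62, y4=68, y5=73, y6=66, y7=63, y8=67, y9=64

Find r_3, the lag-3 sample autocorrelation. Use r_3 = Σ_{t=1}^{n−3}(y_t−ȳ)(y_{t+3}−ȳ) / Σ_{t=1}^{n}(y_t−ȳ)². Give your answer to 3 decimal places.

0.045

Mean ȳ = (64 + 67 + 62 + 68 + 73 + 66 + 63 + 67 + 64)/9 = 66.0000
Numerator Σ_{t=1}^{6}(y_t−ȳ)(y_{t+3}−ȳ) = 4.0000
Denominator Σ(y_t−ȳ)² = 88.0000
r_3 = 4.0000 / 88.0000 = 0.045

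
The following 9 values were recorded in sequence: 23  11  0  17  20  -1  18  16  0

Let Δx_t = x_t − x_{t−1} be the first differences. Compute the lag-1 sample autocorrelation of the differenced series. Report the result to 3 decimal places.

First differences Δx: -12, -11, 17, 3, -21, 19, -2, -16
Mean of differences = -2.8750
Numerator Σ(Δx_t−Δx̄)(Δx_{t+1}−Δx̄) = -465.8906
Denominator Σ(Δx_t−Δx̄)² = 1558.8750
r_1(Δx) = -465.8906 / 1558.8750 = -0.299

-0.299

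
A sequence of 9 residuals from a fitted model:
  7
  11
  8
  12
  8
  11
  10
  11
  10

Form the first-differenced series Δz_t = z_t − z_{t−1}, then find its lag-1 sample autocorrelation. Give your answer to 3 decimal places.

First differences Δz: 4, -3, 4, -4, 3, -1, 1, -1
Mean of differences = 0.3750
Numerator Σ(Δz_t−Δz̄)(Δz_{t+1}−Δz̄) = -57.1406
Denominator Σ(Δz_t−Δz̄)² = 67.8750
r_1(Δz) = -57.1406 / 67.8750 = -0.842

-0.842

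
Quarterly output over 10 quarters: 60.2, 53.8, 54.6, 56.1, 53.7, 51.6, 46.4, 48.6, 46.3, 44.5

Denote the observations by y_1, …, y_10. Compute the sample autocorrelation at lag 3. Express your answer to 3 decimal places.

0.223

Mean ȳ = (60.2 + 53.8 + 54.6 + 56.1 + 53.7 + 51.6 + 46.4 + 48.6 + 46.3 + 44.5)/10 = 51.5800
Σ(y_t−ȳ)(y_{t+3}−ȳ) = (38.9624) + (4.7064) + (0.0604) + (-23.4136) + (-6.3176) + (-0.1056) + (36.6744) = 50.5668
Denominator Σ(y_t−ȳ)² = 226.9960
r_3 = 50.5668 / 226.9960 = 0.223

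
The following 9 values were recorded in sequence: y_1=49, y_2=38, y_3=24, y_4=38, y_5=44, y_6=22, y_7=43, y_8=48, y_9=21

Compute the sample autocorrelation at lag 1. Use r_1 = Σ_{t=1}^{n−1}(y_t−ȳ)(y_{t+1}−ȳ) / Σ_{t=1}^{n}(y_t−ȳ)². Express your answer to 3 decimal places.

-0.314

Mean ȳ = (49 + 38 + 24 + 38 + 44 + 22 + 43 + 48 + 21)/9 = 36.3333
Numerator Σ_{t=1}^{8}(y_t−ȳ)(y_{t+1}−ȳ) = -313.7778
Denominator Σ(y_t−ȳ)² = 998.0000
r_1 = -313.7778 / 998.0000 = -0.314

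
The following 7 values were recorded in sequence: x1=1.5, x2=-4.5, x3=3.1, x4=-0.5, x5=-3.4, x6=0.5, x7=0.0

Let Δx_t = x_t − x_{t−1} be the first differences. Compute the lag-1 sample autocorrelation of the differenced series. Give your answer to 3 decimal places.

First differences Δx: -6.0, 7.6, -3.6, -2.9, 3.9, -0.5
Mean of differences = -0.2500
Numerator Σ(Δx_t−Δx̄)(Δx_{t+1}−Δx̄) = -74.5925
Denominator Σ(Δx_t−Δx̄)² = 130.2150
r_1(Δx) = -74.5925 / 130.2150 = -0.573

-0.573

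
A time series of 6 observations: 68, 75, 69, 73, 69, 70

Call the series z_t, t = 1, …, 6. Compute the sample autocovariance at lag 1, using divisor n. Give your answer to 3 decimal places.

-4.241

Mean z̄ = (68 + 75 + 69 + 73 + 69 + 70)/6 = 70.6667
Σ_{t=1}^{5}(z_t−z̄)(z_{t+1}−z̄) = -25.4444
γ_1 = -25.4444 / 6 = -4.241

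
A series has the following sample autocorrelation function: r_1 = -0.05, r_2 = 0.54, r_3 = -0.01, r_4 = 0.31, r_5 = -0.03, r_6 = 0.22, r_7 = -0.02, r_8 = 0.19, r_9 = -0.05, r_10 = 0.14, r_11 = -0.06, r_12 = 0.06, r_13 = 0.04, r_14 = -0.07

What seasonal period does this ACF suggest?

2

The largest autocorrelation is r_2 = 0.54, with weaker echoes at lags 4 (0.31), 6 (0.22) and 8 (0.19); the remaining lags stay at or below 0.14.
The dominant spike at lag 2 indicates a seasonal period of 2.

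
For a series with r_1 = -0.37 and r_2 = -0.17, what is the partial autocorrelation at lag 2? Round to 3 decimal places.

φ_{22} = (r_2 − r_1²) / (1 − r_1²)
r_1² = (-0.37)² = 0.1369
Numerator = -0.17 − 0.1369 = -0.3069; denominator = 1 − 0.1369 = 0.8631
φ_{22} = -0.3069 / 0.8631 = -0.356

-0.356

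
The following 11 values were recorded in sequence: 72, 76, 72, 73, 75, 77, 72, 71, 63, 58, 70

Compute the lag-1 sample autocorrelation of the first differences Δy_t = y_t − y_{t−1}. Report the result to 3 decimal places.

-0.116

First differences Δy: 4, -4, 1, 2, 2, -5, -1, -8, -5, 12
Mean of differences = -0.2000
Numerator Σ(Δy_t−Δȳ)(Δy_{t+1}−Δȳ) = -34.6400
Denominator Σ(Δy_t−Δȳ)² = 299.6000
r_1(Δy) = -34.6400 / 299.6000 = -0.116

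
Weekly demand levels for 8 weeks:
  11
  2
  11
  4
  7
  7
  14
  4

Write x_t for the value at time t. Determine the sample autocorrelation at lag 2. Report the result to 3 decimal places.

0.246

Mean x̄ = (11 + 2 + 11 + 4 + 7 + 7 + 14 + 4)/8 = 7.5000
Deviations from mean: 3.5000, -5.5000, 3.5000, -3.5000, -0.5000, -0.5000, 6.5000, -3.5000
Σ(x_t−x̄)(x_{t+2}−x̄) = (12.2500) + (19.2500) + (-1.7500) + (1.7500) + (-3.2500) + (1.7500) = 30.0000
Denominator Σ(x_t−x̄)² = 122.0000
r_2 = 30.0000 / 122.0000 = 0.246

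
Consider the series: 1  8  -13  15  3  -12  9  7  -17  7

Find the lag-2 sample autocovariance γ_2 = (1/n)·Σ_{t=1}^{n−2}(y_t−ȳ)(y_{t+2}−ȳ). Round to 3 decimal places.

Mean ȳ = (1 + 8 − 13 + 15 + 3 − 12 + 9 + 7 − 17 + 7)/10 = 0.8000
Σ_{t=1}^{8}(y_t−ȳ)(y_{t+2}−ȳ) = -281.4800
γ_2 = -281.4800 / 10 = -28.148

-28.148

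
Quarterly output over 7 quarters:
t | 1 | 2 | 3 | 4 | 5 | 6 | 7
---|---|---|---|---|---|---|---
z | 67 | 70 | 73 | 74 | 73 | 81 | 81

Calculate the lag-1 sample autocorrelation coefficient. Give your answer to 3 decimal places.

Mean z̄ = (67 + 70 + 73 + 74 + 73 + 81 + 81)/7 = 74.1429
Deviations from mean: -7.1429, -4.1429, -1.1429, -0.1429, -1.1429, 6.8571, 6.8571
Σ(z_t−z̄)(z_{t+1}−z̄) = (29.5918) + (4.7347) + (0.1633) + (0.1633) + (-7.8367) + (47.0204) = 73.8367
Denominator Σ(z_t−z̄)² = 164.8571
r_1 = 73.8367 / 164.8571 = 0.448

0.448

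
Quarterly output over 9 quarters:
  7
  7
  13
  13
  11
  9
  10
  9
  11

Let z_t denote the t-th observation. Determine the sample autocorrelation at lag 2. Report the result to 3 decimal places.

Mean z̄ = (7 + 7 + 13 + 13 + 11 + 9 + 10 + 9 + 11)/9 = 10.0000
Σ(z_t−z̄)(z_{t+2}−z̄) = (-9.0000) + (-9.0000) + (3.0000) + (-3.0000) + (0.0000) + (1.0000) + (0.0000) = -17.0000
Denominator Σ(z_t−z̄)² = 40.0000
r_2 = -17.0000 / 40.0000 = -0.425

-0.425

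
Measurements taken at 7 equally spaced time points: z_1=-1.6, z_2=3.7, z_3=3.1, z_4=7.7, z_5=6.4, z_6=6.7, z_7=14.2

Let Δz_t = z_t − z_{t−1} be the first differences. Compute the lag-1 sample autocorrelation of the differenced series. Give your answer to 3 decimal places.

-0.377

First differences Δz: 5.3, -0.6, 4.6, -1.3, 0.3, 7.5
Mean of differences = 2.6333
Numerator Σ(Δz_t−Δz̄)(Δz_{t+1}−Δz̄) = -24.8944
Denominator Σ(Δz_t−Δz̄)² = 66.0333
r_1(Δz) = -24.8944 / 66.0333 = -0.377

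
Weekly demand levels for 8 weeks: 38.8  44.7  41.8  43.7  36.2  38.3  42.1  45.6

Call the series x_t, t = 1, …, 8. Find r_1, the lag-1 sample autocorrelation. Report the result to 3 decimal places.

Mean x̄ = (38.8 + 44.7 + 41.8 + 43.7 + 36.2 + 38.3 + 42.1 + 45.6)/8 = 41.4000
Deviations from mean: -2.6000, 3.3000, 0.4000, 2.3000, -5.2000, -3.1000, 0.7000, 4.2000
Numerator Σ_{t=1}^{7}(x_t−x̄)(x_{t+1}−x̄) = -1.4100
Denominator Σ(x_t−x̄)² = 77.8800
r_1 = -1.4100 / 77.8800 = -0.018

-0.018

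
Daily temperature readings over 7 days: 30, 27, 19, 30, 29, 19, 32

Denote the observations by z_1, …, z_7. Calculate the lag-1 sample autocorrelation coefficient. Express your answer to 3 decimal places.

Mean z̄ = (30 + 27 + 19 + 30 + 29 + 19 + 32)/7 = 26.5714
Deviations from mean: 3.4286, 0.4286, -7.5714, 3.4286, 2.4286, -7.5714, 5.4286
Σ(z_t−z̄)(z_{t+1}−z̄) = (1.4694) + (-3.2449) + (-25.9592) + (8.3265) + (-18.3878) + (-41.1020) = -78.8980
Denominator Σ(z_t−z̄)² = 173.7143
r_1 = -78.8980 / 173.7143 = -0.454

-0.454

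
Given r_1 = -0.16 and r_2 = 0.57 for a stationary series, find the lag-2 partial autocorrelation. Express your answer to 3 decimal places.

φ_{22} = (r_2 − r_1²) / (1 − r_1²)
r_1² = (-0.16)² = 0.0256
Numerator = 0.57 − 0.0256 = 0.5444; denominator = 1 − 0.0256 = 0.9744
φ_{22} = 0.5444 / 0.9744 = 0.559

0.559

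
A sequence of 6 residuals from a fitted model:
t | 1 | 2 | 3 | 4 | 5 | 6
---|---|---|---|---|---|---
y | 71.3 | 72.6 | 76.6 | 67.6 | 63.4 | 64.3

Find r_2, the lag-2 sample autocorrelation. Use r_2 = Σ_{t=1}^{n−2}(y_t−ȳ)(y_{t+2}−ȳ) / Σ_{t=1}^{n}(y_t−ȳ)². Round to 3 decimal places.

-0.195

Mean ȳ = (71.3 + 72.6 + 76.6 + 67.6 + 63.4 + 64.3)/6 = 69.3000
Deviations from mean: 2.0000, 3.3000, 7.3000, -1.7000, -5.9000, -5.0000
Σ(y_t−ȳ)(y_{t+2}−ȳ) = (14.6000) + (-5.6100) + (-43.0700) + (8.5000) = -25.5800
Denominator Σ(y_t−ȳ)² = 130.8800
r_2 = -25.5800 / 130.8800 = -0.195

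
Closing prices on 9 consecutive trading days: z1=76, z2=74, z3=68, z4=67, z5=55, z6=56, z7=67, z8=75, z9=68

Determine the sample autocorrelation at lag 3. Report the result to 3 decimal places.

Mean z̄ = (76 + 74 + 68 + 67 + 55 + 56 + 67 + 75 + 68)/9 = 67.3333
Numerator Σ_{t=1}^{6}(z_t−z̄)(z_{t+3}−z̄) = -194.6667
Denominator Σ(z_t−z̄)² = 460.0000
r_3 = -194.6667 / 460.0000 = -0.423

-0.423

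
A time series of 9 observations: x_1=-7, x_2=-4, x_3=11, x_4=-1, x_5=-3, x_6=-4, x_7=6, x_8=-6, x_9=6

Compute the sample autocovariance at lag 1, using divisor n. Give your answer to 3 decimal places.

-12.030

Mean x̄ = (-7 − 4 + 11 − 1 − 3 − 4 + 6 − 6 + 6)/9 = -0.2222
Σ_{t=1}^{8}(x_t−x̄)(x_{t+1}−x̄) = -108.2716
γ_1 = -108.2716 / 9 = -12.030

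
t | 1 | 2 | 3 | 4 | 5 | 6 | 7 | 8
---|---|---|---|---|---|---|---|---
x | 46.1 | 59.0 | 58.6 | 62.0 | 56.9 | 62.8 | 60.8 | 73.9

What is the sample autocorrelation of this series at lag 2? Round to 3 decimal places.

0.155

Mean x̄ = (46.1 + 59.0 + 58.6 + 62.0 + 56.9 + 62.8 + 60.8 + 73.9)/8 = 60.0125
Deviations from mean: -13.9125, -1.0125, -1.4125, 1.9875, -3.1125, 2.7875, 0.7875, 13.8875
Σ(x_t−x̄)(x_{t+2}−x̄) = (19.6514) + (-2.0123) + (4.3964) + (5.5402) + (-2.4511) + (38.7114) = 63.8359
Denominator Σ(x_t−x̄)² = 411.4688
r_2 = 63.8359 / 411.4688 = 0.155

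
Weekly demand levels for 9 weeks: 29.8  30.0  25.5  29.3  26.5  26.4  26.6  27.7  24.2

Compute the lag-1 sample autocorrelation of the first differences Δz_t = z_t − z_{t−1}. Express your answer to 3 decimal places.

-0.654

First differences Δz: 0.2, -4.5, 3.8, -2.8, -0.1, 0.2, 1.1, -3.5
Mean of differences = -0.7000
Numerator Σ(Δz_t−Δz̄)(Δz_{t+1}−Δz̄) = -34.1100
Denominator Σ(Δz_t−Δz̄)² = 52.1600
r_1(Δz) = -34.1100 / 52.1600 = -0.654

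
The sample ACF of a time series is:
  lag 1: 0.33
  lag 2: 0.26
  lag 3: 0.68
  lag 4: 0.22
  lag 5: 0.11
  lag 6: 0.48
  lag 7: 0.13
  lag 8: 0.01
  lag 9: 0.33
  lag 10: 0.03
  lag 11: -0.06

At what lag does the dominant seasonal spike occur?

The largest autocorrelation is r_3 = 0.68, with a weaker echo at lag 6 (0.48); the remaining lags stay at or below 0.33. The elevated value at lag 1 (0.33), dropping to 0.26 at lag 2, reflects decaying short-term dependence rather than seasonality.
The dominant spike at lag 3 indicates a seasonal period of 3.

3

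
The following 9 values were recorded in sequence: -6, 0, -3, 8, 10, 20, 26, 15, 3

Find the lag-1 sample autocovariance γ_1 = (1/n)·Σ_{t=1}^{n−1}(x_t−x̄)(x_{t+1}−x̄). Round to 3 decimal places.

Mean x̄ = (-6 + 0 − 3 + 8 + 10 + 20 + 26 + 15 + 3)/9 = 8.1111
Σ_{t=1}^{8}(x_t−x̄)(x_{t+1}−x̄) = 528.7654
γ_1 = 528.7654 / 9 = 58.752

58.752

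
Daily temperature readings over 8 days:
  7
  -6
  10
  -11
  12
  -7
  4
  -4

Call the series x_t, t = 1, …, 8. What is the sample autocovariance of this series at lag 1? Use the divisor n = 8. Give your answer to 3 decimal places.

-59.205

Mean x̄ = (7 − 6 + 10 − 11 + 12 − 7 + 4 − 4)/8 = 0.6250
Σ_{t=1}^{7}(x_t−x̄)(x_{t+1}−x̄) = -473.6406
γ_1 = -473.6406 / 8 = -59.205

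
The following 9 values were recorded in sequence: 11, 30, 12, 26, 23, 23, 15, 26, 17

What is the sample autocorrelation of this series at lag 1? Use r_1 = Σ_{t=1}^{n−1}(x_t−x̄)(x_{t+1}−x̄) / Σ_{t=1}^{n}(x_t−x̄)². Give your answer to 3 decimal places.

-0.704

Mean x̄ = (11 + 30 + 12 + 26 + 23 + 23 + 15 + 26 + 17)/9 = 20.3333
Numerator Σ_{t=1}^{8}(x_t−x̄)(x_{t+1}−x̄) = -259.1111
Denominator Σ(x_t−x̄)² = 368.0000
r_1 = -259.1111 / 368.0000 = -0.704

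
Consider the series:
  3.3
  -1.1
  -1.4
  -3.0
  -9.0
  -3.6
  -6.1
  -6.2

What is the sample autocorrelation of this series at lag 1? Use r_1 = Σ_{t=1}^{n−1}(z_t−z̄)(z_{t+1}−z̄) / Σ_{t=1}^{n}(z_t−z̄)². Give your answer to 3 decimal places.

0.276

Mean z̄ = (3.3 − 1.1 − 1.4 − 3.0 − 9.0 − 3.6 − 6.1 − 6.2)/8 = -3.3875
Deviations from mean: 6.6875, 2.2875, 1.9875, 0.3875, -5.6125, -0.2125, -2.7125, -2.8125
Σ(z_t−z̄)(z_{t+1}−z̄) = (15.2977) + (4.5464) + (0.7702) + (-2.1748) + (1.1927) + (0.5764) + (7.6289) = 27.8373
Denominator Σ(z_t−z̄)² = 100.8688
r_1 = 27.8373 / 100.8688 = 0.276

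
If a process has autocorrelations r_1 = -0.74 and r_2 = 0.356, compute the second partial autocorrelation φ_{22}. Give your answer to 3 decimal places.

φ_{22} = (r_2 − r_1²) / (1 − r_1²)
r_1² = (-0.74)² = 0.5476
Numerator = 0.356 − 0.5476 = -0.1916; denominator = 1 − 0.5476 = 0.4524
φ_{22} = -0.1916 / 0.4524 = -0.424

-0.424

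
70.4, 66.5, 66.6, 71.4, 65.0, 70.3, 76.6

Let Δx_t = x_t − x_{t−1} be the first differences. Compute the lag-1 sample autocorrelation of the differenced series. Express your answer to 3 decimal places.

First differences Δx: -3.9, 0.1, 4.8, -6.4, 5.3, 6.3
Mean of differences = 1.0333
Numerator Σ(Δx_t−Δx̄)(Δx_{t+1}−Δx̄) = -36.1544
Denominator Σ(Δx_t−Δx̄)² = 140.5933
r_1(Δx) = -36.1544 / 140.5933 = -0.257

-0.257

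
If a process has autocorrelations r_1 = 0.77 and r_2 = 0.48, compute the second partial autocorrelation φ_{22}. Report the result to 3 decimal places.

φ_{22} = (r_2 − r_1²) / (1 − r_1²)
r_1² = (0.77)² = 0.5929
Numerator = 0.48 − 0.5929 = -0.1129; denominator = 1 − 0.5929 = 0.4071
φ_{22} = -0.1129 / 0.4071 = -0.277

-0.277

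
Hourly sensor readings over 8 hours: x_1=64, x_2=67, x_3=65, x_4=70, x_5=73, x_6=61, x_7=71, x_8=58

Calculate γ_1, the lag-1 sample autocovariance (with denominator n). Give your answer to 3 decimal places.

-10.049

Mean x̄ = (64 + 67 + 65 + 70 + 73 + 61 + 71 + 58)/8 = 66.1250
Deviations: -2.1250, 0.8750, -1.1250, 3.8750, 6.8750, -5.1250, 4.8750, -8.1250
Σ_{t=1}^{7}(x_t−x̄)(x_{t+1}−x̄) = -80.3906
γ_1 = -80.3906 / 8 = -10.049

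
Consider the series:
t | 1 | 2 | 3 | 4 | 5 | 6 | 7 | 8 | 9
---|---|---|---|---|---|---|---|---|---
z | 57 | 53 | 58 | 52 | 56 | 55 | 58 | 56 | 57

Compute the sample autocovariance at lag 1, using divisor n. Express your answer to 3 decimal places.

-2.215

Mean z̄ = (57 + 53 + 58 + 52 + 56 + 55 + 58 + 56 + 57)/9 = 55.7778
Σ_{t=1}^{8}(z_t−z̄)(z_{t+1}−z̄) = -19.9383
γ_1 = -19.9383 / 9 = -2.215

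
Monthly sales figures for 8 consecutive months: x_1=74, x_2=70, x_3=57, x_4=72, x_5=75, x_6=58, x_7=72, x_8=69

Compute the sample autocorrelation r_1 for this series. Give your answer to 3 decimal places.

-0.382

Mean x̄ = (74 + 70 + 57 + 72 + 75 + 58 + 72 + 69)/8 = 68.3750
Deviations from mean: 5.6250, 1.6250, -11.3750, 3.6250, 6.6250, -10.3750, 3.6250, 0.6250
Numerator Σ_{t=1}^{7}(x_t−x̄)(x_{t+1}−x̄) = -130.6406
Denominator Σ(x_t−x̄)² = 341.8750
r_1 = -130.6406 / 341.8750 = -0.382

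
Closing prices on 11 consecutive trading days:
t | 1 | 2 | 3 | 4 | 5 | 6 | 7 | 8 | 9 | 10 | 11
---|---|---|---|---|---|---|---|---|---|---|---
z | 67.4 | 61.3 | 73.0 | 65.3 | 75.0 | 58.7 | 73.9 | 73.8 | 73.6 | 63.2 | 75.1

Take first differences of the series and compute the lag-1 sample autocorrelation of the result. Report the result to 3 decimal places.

-0.718

First differences Δz: -6.1, 11.7, -7.7, 9.7, -16.3, 15.2, -0.1, -0.2, -10.4, 11.9
Mean of differences = 0.7700
Numerator Σ(Δz_t−Δz̄)(Δz_{t+1}−Δz̄) = -767.2559
Denominator Σ(Δz_t−Δz̄)² = 1068.1010
r_1(Δz) = -767.2559 / 1068.1010 = -0.718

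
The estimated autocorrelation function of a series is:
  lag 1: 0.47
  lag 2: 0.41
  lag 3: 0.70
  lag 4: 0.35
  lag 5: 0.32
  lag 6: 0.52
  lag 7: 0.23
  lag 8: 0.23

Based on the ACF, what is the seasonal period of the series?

The largest autocorrelation is r_3 = 0.70, with a weaker echo at lag 6 (0.52); the remaining lags stay at or below 0.47. The elevated value at lag 1 (0.47), dropping to 0.41 at lag 2, reflects decaying short-term dependence rather than seasonality.
The dominant spike at lag 3 indicates a seasonal period of 3.

3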